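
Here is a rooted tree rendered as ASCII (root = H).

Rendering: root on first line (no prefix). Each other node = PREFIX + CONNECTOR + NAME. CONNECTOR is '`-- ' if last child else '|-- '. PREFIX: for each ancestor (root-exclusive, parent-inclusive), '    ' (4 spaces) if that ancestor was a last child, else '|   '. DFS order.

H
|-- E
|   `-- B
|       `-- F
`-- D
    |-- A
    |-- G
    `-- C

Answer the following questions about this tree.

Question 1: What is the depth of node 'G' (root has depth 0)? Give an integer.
Path from root to G: H -> D -> G
Depth = number of edges = 2

Answer: 2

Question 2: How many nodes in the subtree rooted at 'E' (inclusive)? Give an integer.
Answer: 3

Derivation:
Subtree rooted at E contains: B, E, F
Count = 3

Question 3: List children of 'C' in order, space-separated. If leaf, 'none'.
Node C's children (from adjacency): (leaf)

Answer: none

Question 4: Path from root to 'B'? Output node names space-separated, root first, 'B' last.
Answer: H E B

Derivation:
Walk down from root: H -> E -> B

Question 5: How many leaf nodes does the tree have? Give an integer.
Leaves (nodes with no children): A, C, F, G

Answer: 4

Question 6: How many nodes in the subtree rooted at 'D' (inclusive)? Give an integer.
Subtree rooted at D contains: A, C, D, G
Count = 4

Answer: 4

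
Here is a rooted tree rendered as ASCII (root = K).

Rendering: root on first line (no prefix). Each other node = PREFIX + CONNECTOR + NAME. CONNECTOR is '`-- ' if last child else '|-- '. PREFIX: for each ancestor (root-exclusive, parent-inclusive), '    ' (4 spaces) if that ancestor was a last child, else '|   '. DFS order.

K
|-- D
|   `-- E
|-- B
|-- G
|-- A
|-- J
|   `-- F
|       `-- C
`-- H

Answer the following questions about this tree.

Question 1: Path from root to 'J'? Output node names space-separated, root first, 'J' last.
Answer: K J

Derivation:
Walk down from root: K -> J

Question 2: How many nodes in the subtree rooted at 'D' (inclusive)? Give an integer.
Answer: 2

Derivation:
Subtree rooted at D contains: D, E
Count = 2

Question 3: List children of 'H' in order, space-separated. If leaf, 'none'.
Answer: none

Derivation:
Node H's children (from adjacency): (leaf)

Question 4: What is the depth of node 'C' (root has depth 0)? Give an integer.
Answer: 3

Derivation:
Path from root to C: K -> J -> F -> C
Depth = number of edges = 3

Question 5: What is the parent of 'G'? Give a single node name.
Scan adjacency: G appears as child of K

Answer: K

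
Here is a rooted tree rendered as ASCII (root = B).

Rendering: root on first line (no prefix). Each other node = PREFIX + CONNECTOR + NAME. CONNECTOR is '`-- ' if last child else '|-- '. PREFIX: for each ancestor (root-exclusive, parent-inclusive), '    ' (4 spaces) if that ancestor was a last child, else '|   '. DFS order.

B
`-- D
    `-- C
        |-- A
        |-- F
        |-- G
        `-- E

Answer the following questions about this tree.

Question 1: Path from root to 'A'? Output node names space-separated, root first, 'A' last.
Answer: B D C A

Derivation:
Walk down from root: B -> D -> C -> A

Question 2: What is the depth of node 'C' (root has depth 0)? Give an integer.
Path from root to C: B -> D -> C
Depth = number of edges = 2

Answer: 2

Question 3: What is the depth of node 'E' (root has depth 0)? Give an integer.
Answer: 3

Derivation:
Path from root to E: B -> D -> C -> E
Depth = number of edges = 3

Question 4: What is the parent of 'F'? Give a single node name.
Scan adjacency: F appears as child of C

Answer: C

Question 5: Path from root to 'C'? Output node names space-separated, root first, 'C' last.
Walk down from root: B -> D -> C

Answer: B D C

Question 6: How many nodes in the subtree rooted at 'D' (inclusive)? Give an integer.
Answer: 6

Derivation:
Subtree rooted at D contains: A, C, D, E, F, G
Count = 6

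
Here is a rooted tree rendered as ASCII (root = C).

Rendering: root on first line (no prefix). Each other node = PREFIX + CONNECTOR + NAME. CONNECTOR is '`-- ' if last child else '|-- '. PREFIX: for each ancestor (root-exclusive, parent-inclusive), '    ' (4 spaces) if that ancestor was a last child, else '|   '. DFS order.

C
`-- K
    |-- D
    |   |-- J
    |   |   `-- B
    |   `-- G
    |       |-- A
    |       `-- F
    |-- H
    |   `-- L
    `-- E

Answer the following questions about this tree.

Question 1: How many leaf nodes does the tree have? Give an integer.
Leaves (nodes with no children): A, B, E, F, L

Answer: 5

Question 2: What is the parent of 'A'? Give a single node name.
Scan adjacency: A appears as child of G

Answer: G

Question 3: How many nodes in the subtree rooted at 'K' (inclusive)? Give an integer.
Subtree rooted at K contains: A, B, D, E, F, G, H, J, K, L
Count = 10

Answer: 10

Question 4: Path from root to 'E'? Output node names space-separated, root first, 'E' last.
Walk down from root: C -> K -> E

Answer: C K E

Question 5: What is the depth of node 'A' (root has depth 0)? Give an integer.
Answer: 4

Derivation:
Path from root to A: C -> K -> D -> G -> A
Depth = number of edges = 4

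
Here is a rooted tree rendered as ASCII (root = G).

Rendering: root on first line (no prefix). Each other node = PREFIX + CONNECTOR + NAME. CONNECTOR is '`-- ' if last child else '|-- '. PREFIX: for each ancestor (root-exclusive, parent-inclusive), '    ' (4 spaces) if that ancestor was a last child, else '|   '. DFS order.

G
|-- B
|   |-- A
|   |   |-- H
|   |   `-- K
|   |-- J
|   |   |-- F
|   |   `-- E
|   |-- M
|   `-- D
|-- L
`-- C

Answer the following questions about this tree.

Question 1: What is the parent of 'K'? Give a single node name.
Answer: A

Derivation:
Scan adjacency: K appears as child of A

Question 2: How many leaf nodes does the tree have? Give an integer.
Leaves (nodes with no children): C, D, E, F, H, K, L, M

Answer: 8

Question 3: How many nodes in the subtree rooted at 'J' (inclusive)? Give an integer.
Answer: 3

Derivation:
Subtree rooted at J contains: E, F, J
Count = 3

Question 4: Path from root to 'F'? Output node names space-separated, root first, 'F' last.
Walk down from root: G -> B -> J -> F

Answer: G B J F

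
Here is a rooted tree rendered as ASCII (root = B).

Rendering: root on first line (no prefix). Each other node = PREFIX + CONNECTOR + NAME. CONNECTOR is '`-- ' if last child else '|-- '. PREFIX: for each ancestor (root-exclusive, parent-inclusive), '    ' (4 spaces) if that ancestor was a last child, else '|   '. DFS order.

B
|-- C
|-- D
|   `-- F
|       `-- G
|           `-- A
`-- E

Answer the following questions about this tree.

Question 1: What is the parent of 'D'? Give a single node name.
Answer: B

Derivation:
Scan adjacency: D appears as child of B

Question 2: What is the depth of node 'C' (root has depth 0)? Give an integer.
Answer: 1

Derivation:
Path from root to C: B -> C
Depth = number of edges = 1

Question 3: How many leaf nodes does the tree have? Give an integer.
Answer: 3

Derivation:
Leaves (nodes with no children): A, C, E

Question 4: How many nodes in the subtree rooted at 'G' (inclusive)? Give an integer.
Answer: 2

Derivation:
Subtree rooted at G contains: A, G
Count = 2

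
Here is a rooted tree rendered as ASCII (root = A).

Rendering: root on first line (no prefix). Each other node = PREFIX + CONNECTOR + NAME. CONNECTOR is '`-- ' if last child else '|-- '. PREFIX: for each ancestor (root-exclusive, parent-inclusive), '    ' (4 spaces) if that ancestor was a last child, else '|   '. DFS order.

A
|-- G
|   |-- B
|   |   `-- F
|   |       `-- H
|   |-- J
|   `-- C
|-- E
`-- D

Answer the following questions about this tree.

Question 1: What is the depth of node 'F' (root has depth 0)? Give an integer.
Answer: 3

Derivation:
Path from root to F: A -> G -> B -> F
Depth = number of edges = 3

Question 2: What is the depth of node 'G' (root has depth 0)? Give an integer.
Answer: 1

Derivation:
Path from root to G: A -> G
Depth = number of edges = 1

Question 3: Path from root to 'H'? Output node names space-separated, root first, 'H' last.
Walk down from root: A -> G -> B -> F -> H

Answer: A G B F H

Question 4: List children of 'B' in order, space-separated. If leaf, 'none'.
Answer: F

Derivation:
Node B's children (from adjacency): F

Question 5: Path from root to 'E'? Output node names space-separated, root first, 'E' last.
Walk down from root: A -> E

Answer: A E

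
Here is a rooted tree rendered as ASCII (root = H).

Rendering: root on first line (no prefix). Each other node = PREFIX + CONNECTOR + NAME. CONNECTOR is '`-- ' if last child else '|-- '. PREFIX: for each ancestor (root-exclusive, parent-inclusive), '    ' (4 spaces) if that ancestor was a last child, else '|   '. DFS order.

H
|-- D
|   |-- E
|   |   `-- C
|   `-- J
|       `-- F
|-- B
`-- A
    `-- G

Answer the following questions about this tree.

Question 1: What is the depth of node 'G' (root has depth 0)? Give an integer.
Path from root to G: H -> A -> G
Depth = number of edges = 2

Answer: 2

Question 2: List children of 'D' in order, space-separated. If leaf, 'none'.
Node D's children (from adjacency): E, J

Answer: E J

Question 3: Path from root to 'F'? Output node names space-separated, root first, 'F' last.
Answer: H D J F

Derivation:
Walk down from root: H -> D -> J -> F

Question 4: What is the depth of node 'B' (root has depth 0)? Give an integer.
Answer: 1

Derivation:
Path from root to B: H -> B
Depth = number of edges = 1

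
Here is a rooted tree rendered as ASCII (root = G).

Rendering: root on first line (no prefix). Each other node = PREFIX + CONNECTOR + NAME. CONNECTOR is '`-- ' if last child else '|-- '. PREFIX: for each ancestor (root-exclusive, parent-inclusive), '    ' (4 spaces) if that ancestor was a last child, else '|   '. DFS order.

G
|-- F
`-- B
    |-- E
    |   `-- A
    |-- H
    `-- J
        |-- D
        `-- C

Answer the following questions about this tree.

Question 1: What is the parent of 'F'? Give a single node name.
Answer: G

Derivation:
Scan adjacency: F appears as child of G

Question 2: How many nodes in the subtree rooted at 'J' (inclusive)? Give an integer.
Answer: 3

Derivation:
Subtree rooted at J contains: C, D, J
Count = 3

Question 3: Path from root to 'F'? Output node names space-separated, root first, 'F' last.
Answer: G F

Derivation:
Walk down from root: G -> F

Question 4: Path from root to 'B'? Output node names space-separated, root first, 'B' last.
Answer: G B

Derivation:
Walk down from root: G -> B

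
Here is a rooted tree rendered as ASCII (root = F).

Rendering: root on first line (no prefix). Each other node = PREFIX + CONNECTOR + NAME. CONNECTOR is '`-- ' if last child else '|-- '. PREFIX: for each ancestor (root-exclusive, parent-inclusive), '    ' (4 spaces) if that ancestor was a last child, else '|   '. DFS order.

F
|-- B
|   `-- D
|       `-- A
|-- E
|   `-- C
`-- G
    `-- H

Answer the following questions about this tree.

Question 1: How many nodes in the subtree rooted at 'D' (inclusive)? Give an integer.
Answer: 2

Derivation:
Subtree rooted at D contains: A, D
Count = 2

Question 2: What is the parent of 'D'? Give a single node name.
Scan adjacency: D appears as child of B

Answer: B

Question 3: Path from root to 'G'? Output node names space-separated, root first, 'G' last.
Walk down from root: F -> G

Answer: F G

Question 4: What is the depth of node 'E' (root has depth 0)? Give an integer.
Path from root to E: F -> E
Depth = number of edges = 1

Answer: 1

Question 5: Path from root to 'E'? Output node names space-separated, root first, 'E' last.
Walk down from root: F -> E

Answer: F E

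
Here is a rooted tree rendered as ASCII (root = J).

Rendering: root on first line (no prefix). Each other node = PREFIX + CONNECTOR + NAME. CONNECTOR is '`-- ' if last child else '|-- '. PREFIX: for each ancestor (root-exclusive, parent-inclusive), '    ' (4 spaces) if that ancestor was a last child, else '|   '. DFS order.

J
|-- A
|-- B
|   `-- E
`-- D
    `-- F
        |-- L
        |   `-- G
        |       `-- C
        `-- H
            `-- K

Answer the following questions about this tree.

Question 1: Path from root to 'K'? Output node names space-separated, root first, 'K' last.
Answer: J D F H K

Derivation:
Walk down from root: J -> D -> F -> H -> K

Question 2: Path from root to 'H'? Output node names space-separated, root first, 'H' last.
Answer: J D F H

Derivation:
Walk down from root: J -> D -> F -> H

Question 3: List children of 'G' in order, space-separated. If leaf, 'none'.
Answer: C

Derivation:
Node G's children (from adjacency): C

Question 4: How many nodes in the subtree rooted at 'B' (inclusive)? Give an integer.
Answer: 2

Derivation:
Subtree rooted at B contains: B, E
Count = 2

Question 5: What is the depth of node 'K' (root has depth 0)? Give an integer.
Answer: 4

Derivation:
Path from root to K: J -> D -> F -> H -> K
Depth = number of edges = 4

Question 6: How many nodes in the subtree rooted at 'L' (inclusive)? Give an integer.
Answer: 3

Derivation:
Subtree rooted at L contains: C, G, L
Count = 3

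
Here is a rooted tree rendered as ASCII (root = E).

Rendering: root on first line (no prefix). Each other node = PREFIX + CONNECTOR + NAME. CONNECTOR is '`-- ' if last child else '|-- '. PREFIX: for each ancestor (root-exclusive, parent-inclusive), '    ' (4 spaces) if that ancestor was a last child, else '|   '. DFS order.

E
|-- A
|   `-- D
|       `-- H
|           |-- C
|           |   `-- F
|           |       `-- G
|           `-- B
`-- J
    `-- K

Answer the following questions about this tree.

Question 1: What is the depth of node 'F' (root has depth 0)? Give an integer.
Answer: 5

Derivation:
Path from root to F: E -> A -> D -> H -> C -> F
Depth = number of edges = 5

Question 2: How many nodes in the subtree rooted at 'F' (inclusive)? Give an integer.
Subtree rooted at F contains: F, G
Count = 2

Answer: 2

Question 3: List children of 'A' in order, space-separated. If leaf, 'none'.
Answer: D

Derivation:
Node A's children (from adjacency): D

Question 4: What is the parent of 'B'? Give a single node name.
Answer: H

Derivation:
Scan adjacency: B appears as child of H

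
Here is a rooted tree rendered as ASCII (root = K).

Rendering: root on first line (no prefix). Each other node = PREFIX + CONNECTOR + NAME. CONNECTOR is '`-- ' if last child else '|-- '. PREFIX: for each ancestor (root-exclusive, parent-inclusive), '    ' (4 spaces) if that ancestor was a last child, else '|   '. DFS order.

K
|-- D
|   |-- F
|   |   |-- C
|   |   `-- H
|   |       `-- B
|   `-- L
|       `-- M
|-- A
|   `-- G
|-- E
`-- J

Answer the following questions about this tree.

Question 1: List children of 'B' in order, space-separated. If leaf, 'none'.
Answer: none

Derivation:
Node B's children (from adjacency): (leaf)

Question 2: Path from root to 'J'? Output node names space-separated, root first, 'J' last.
Answer: K J

Derivation:
Walk down from root: K -> J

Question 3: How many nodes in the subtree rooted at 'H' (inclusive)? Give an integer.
Answer: 2

Derivation:
Subtree rooted at H contains: B, H
Count = 2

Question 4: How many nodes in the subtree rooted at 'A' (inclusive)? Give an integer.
Answer: 2

Derivation:
Subtree rooted at A contains: A, G
Count = 2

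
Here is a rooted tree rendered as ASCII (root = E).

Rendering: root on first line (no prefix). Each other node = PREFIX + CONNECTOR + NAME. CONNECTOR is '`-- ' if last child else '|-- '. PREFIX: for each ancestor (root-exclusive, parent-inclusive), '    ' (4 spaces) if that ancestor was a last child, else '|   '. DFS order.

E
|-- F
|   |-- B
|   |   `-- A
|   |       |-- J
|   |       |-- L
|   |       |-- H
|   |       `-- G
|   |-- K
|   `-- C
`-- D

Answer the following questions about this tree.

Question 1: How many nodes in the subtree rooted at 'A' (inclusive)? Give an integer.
Subtree rooted at A contains: A, G, H, J, L
Count = 5

Answer: 5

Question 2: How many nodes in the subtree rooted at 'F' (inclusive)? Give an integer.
Answer: 9

Derivation:
Subtree rooted at F contains: A, B, C, F, G, H, J, K, L
Count = 9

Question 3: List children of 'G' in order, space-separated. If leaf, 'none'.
Node G's children (from adjacency): (leaf)

Answer: none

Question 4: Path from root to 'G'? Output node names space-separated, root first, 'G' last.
Answer: E F B A G

Derivation:
Walk down from root: E -> F -> B -> A -> G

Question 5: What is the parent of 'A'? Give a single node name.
Scan adjacency: A appears as child of B

Answer: B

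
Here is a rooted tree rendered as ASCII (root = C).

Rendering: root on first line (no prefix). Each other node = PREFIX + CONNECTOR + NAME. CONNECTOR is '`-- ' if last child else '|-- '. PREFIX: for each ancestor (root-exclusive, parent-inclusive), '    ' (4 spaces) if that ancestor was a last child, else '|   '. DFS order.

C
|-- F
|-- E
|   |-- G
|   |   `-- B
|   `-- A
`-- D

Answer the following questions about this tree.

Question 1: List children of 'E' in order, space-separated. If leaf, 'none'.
Answer: G A

Derivation:
Node E's children (from adjacency): G, A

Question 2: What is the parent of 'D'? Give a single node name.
Answer: C

Derivation:
Scan adjacency: D appears as child of C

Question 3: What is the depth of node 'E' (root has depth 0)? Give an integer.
Answer: 1

Derivation:
Path from root to E: C -> E
Depth = number of edges = 1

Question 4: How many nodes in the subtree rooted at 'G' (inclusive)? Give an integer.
Answer: 2

Derivation:
Subtree rooted at G contains: B, G
Count = 2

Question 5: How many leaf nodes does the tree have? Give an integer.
Leaves (nodes with no children): A, B, D, F

Answer: 4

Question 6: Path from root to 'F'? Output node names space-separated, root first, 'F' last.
Answer: C F

Derivation:
Walk down from root: C -> F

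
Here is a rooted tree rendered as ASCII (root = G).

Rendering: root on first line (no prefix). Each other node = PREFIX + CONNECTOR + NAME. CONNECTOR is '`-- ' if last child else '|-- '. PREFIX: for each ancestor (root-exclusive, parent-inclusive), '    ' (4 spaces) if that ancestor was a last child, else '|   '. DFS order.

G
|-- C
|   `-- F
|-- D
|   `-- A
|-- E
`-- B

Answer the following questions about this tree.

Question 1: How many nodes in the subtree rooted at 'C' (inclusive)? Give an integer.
Subtree rooted at C contains: C, F
Count = 2

Answer: 2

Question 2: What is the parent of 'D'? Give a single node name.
Scan adjacency: D appears as child of G

Answer: G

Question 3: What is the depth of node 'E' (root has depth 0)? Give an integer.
Answer: 1

Derivation:
Path from root to E: G -> E
Depth = number of edges = 1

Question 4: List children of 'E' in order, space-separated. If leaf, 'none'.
Node E's children (from adjacency): (leaf)

Answer: none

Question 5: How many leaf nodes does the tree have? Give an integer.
Answer: 4

Derivation:
Leaves (nodes with no children): A, B, E, F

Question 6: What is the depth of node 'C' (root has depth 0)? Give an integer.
Answer: 1

Derivation:
Path from root to C: G -> C
Depth = number of edges = 1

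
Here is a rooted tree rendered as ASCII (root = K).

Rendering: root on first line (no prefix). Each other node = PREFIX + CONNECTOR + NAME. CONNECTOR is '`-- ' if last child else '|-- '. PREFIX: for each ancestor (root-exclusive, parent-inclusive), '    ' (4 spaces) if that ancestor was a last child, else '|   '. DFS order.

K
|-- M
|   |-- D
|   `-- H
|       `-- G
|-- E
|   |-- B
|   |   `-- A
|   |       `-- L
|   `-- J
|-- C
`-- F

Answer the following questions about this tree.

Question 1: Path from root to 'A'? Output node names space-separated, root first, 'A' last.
Answer: K E B A

Derivation:
Walk down from root: K -> E -> B -> A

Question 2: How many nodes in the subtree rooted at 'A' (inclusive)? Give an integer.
Answer: 2

Derivation:
Subtree rooted at A contains: A, L
Count = 2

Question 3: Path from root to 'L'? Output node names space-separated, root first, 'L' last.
Walk down from root: K -> E -> B -> A -> L

Answer: K E B A L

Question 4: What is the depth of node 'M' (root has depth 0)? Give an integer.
Path from root to M: K -> M
Depth = number of edges = 1

Answer: 1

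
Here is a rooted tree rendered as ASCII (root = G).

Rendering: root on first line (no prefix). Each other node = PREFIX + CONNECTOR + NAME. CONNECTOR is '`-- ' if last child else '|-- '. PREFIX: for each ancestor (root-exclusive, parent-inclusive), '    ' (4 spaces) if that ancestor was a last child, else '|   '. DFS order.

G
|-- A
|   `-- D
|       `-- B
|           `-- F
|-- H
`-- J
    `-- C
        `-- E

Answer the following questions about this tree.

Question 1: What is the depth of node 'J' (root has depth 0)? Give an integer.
Answer: 1

Derivation:
Path from root to J: G -> J
Depth = number of edges = 1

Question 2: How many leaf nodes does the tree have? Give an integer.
Leaves (nodes with no children): E, F, H

Answer: 3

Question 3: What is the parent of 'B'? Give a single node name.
Answer: D

Derivation:
Scan adjacency: B appears as child of D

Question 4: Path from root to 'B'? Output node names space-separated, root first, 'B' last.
Walk down from root: G -> A -> D -> B

Answer: G A D B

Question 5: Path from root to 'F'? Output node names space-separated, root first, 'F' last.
Walk down from root: G -> A -> D -> B -> F

Answer: G A D B F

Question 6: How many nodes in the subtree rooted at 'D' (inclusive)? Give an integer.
Subtree rooted at D contains: B, D, F
Count = 3

Answer: 3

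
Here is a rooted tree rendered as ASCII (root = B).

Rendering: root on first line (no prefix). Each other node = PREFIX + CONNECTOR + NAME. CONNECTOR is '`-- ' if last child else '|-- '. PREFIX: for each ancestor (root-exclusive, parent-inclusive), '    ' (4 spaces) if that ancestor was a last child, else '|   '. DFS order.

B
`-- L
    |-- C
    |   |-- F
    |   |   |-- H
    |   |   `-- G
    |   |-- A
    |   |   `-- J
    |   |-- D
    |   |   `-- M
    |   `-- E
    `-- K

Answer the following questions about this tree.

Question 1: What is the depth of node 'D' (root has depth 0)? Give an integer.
Path from root to D: B -> L -> C -> D
Depth = number of edges = 3

Answer: 3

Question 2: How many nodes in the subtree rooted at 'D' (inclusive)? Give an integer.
Subtree rooted at D contains: D, M
Count = 2

Answer: 2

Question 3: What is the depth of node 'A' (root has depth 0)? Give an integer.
Path from root to A: B -> L -> C -> A
Depth = number of edges = 3

Answer: 3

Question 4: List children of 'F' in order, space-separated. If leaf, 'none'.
Answer: H G

Derivation:
Node F's children (from adjacency): H, G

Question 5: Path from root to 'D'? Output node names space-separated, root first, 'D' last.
Walk down from root: B -> L -> C -> D

Answer: B L C D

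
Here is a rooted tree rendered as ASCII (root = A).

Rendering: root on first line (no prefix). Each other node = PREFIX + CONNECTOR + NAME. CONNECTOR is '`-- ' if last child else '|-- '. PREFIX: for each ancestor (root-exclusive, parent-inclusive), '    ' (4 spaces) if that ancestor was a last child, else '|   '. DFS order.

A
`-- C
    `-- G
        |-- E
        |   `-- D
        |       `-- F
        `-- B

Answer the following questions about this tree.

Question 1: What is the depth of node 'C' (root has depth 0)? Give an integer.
Answer: 1

Derivation:
Path from root to C: A -> C
Depth = number of edges = 1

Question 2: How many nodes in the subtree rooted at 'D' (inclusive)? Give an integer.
Answer: 2

Derivation:
Subtree rooted at D contains: D, F
Count = 2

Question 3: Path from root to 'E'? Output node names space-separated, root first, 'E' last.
Walk down from root: A -> C -> G -> E

Answer: A C G E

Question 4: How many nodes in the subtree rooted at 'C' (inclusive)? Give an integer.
Subtree rooted at C contains: B, C, D, E, F, G
Count = 6

Answer: 6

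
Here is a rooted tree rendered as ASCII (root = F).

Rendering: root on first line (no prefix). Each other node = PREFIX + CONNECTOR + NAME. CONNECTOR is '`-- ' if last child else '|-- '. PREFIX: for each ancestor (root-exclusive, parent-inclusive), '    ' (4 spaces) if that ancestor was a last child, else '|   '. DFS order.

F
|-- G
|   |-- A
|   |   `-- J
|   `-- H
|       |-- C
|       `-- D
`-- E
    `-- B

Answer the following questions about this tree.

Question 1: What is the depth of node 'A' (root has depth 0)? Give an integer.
Path from root to A: F -> G -> A
Depth = number of edges = 2

Answer: 2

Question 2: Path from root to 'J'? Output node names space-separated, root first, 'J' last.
Walk down from root: F -> G -> A -> J

Answer: F G A J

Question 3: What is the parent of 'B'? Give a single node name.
Scan adjacency: B appears as child of E

Answer: E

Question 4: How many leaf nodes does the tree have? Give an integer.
Answer: 4

Derivation:
Leaves (nodes with no children): B, C, D, J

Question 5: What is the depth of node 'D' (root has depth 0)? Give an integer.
Answer: 3

Derivation:
Path from root to D: F -> G -> H -> D
Depth = number of edges = 3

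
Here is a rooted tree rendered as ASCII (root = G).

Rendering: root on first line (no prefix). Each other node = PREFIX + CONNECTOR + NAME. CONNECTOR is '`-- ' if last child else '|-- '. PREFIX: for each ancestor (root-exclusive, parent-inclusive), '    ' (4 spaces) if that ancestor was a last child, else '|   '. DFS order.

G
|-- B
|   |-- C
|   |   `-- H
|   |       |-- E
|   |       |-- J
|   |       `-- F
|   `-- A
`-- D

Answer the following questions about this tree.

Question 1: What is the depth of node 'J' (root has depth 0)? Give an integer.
Answer: 4

Derivation:
Path from root to J: G -> B -> C -> H -> J
Depth = number of edges = 4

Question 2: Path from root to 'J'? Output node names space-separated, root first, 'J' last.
Answer: G B C H J

Derivation:
Walk down from root: G -> B -> C -> H -> J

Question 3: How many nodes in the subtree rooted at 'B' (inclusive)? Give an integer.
Subtree rooted at B contains: A, B, C, E, F, H, J
Count = 7

Answer: 7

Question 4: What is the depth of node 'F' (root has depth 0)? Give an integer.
Path from root to F: G -> B -> C -> H -> F
Depth = number of edges = 4

Answer: 4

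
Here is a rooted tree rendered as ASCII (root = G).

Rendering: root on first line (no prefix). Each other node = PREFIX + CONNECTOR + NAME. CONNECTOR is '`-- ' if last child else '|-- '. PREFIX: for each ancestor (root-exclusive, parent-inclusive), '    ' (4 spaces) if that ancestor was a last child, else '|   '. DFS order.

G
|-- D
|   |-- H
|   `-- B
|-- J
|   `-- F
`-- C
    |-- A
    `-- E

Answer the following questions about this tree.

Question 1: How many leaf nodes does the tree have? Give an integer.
Answer: 5

Derivation:
Leaves (nodes with no children): A, B, E, F, H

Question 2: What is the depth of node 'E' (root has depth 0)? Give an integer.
Answer: 2

Derivation:
Path from root to E: G -> C -> E
Depth = number of edges = 2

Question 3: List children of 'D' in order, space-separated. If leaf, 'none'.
Node D's children (from adjacency): H, B

Answer: H B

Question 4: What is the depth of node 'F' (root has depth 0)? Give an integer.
Path from root to F: G -> J -> F
Depth = number of edges = 2

Answer: 2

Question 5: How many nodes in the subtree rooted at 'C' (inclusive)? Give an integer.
Answer: 3

Derivation:
Subtree rooted at C contains: A, C, E
Count = 3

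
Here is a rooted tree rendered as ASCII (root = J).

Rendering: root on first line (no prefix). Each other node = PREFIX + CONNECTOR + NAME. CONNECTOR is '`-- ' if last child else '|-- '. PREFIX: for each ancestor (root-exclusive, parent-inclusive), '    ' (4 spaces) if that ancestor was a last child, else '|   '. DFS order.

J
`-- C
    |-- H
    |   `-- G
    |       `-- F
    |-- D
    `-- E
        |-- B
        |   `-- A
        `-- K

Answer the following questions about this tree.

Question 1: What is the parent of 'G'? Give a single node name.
Answer: H

Derivation:
Scan adjacency: G appears as child of H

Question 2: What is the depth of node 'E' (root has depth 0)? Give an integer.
Answer: 2

Derivation:
Path from root to E: J -> C -> E
Depth = number of edges = 2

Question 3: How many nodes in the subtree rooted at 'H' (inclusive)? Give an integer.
Subtree rooted at H contains: F, G, H
Count = 3

Answer: 3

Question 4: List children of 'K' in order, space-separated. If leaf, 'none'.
Answer: none

Derivation:
Node K's children (from adjacency): (leaf)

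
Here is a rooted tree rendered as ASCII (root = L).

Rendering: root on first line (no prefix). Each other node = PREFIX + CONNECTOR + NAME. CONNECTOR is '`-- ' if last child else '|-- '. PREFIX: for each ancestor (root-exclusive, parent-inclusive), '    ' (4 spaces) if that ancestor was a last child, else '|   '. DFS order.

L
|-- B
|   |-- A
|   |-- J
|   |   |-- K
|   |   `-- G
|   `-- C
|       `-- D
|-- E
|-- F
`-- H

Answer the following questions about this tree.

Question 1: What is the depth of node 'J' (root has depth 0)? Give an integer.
Answer: 2

Derivation:
Path from root to J: L -> B -> J
Depth = number of edges = 2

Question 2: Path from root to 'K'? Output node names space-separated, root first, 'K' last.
Walk down from root: L -> B -> J -> K

Answer: L B J K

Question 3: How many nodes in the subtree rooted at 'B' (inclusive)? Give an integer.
Subtree rooted at B contains: A, B, C, D, G, J, K
Count = 7

Answer: 7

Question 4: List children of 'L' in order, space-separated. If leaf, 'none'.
Answer: B E F H

Derivation:
Node L's children (from adjacency): B, E, F, H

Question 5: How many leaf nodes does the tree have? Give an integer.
Answer: 7

Derivation:
Leaves (nodes with no children): A, D, E, F, G, H, K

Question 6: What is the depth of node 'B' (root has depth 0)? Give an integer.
Path from root to B: L -> B
Depth = number of edges = 1

Answer: 1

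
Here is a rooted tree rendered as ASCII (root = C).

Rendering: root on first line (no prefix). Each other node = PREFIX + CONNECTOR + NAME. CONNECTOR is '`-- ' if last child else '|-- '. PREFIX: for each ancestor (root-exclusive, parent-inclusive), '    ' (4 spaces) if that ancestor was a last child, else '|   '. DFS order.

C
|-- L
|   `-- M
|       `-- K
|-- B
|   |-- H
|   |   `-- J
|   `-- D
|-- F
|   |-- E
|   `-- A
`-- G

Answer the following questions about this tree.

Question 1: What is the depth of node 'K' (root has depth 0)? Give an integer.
Path from root to K: C -> L -> M -> K
Depth = number of edges = 3

Answer: 3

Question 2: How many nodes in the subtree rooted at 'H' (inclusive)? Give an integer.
Subtree rooted at H contains: H, J
Count = 2

Answer: 2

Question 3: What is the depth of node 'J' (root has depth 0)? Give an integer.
Path from root to J: C -> B -> H -> J
Depth = number of edges = 3

Answer: 3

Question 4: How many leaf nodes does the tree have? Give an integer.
Leaves (nodes with no children): A, D, E, G, J, K

Answer: 6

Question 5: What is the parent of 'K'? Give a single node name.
Scan adjacency: K appears as child of M

Answer: M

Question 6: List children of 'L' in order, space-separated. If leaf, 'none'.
Answer: M

Derivation:
Node L's children (from adjacency): M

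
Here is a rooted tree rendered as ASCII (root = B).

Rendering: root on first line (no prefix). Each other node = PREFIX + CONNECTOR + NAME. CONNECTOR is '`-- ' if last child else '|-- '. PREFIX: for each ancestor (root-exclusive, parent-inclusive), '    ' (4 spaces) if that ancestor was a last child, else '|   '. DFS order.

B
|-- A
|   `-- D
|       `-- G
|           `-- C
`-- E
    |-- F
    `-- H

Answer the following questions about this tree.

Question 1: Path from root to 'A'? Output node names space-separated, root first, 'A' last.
Answer: B A

Derivation:
Walk down from root: B -> A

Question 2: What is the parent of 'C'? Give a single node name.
Answer: G

Derivation:
Scan adjacency: C appears as child of G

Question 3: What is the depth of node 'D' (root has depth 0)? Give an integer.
Path from root to D: B -> A -> D
Depth = number of edges = 2

Answer: 2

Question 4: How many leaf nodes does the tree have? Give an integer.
Leaves (nodes with no children): C, F, H

Answer: 3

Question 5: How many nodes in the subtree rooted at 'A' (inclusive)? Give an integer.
Subtree rooted at A contains: A, C, D, G
Count = 4

Answer: 4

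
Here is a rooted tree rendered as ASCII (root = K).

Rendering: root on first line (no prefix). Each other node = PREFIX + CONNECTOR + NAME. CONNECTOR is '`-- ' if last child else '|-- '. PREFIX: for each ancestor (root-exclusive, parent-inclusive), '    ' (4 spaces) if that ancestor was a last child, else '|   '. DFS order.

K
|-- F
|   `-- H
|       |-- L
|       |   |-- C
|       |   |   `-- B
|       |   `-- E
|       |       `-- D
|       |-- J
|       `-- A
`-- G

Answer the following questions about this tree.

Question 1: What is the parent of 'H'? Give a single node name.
Answer: F

Derivation:
Scan adjacency: H appears as child of F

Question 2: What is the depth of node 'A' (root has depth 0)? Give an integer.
Answer: 3

Derivation:
Path from root to A: K -> F -> H -> A
Depth = number of edges = 3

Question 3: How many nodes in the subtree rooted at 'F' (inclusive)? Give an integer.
Answer: 9

Derivation:
Subtree rooted at F contains: A, B, C, D, E, F, H, J, L
Count = 9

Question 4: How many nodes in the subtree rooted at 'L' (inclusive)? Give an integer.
Subtree rooted at L contains: B, C, D, E, L
Count = 5

Answer: 5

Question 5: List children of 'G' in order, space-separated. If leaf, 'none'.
Answer: none

Derivation:
Node G's children (from adjacency): (leaf)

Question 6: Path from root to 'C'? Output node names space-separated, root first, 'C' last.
Answer: K F H L C

Derivation:
Walk down from root: K -> F -> H -> L -> C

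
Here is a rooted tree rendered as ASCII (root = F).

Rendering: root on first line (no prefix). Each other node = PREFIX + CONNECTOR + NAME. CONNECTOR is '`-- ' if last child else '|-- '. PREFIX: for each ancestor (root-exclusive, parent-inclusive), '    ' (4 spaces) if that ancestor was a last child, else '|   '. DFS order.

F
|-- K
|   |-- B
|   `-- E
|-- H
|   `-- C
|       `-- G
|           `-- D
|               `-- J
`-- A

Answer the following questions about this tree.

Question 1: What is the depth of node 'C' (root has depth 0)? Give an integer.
Answer: 2

Derivation:
Path from root to C: F -> H -> C
Depth = number of edges = 2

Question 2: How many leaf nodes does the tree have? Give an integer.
Answer: 4

Derivation:
Leaves (nodes with no children): A, B, E, J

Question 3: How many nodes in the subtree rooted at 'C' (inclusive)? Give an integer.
Subtree rooted at C contains: C, D, G, J
Count = 4

Answer: 4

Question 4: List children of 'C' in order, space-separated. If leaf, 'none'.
Node C's children (from adjacency): G

Answer: G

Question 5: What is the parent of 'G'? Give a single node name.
Scan adjacency: G appears as child of C

Answer: C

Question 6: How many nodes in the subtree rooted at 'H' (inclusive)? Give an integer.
Answer: 5

Derivation:
Subtree rooted at H contains: C, D, G, H, J
Count = 5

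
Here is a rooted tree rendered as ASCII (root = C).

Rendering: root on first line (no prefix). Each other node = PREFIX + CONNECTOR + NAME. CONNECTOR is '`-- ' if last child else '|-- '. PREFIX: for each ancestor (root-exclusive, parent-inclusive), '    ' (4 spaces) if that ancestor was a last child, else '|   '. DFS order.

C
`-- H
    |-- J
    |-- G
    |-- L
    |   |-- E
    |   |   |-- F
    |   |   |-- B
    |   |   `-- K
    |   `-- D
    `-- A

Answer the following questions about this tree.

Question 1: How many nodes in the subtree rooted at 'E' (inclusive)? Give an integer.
Answer: 4

Derivation:
Subtree rooted at E contains: B, E, F, K
Count = 4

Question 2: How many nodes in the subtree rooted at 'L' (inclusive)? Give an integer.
Answer: 6

Derivation:
Subtree rooted at L contains: B, D, E, F, K, L
Count = 6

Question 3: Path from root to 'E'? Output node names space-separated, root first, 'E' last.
Walk down from root: C -> H -> L -> E

Answer: C H L E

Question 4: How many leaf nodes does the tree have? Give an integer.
Answer: 7

Derivation:
Leaves (nodes with no children): A, B, D, F, G, J, K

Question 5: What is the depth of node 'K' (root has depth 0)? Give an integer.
Answer: 4

Derivation:
Path from root to K: C -> H -> L -> E -> K
Depth = number of edges = 4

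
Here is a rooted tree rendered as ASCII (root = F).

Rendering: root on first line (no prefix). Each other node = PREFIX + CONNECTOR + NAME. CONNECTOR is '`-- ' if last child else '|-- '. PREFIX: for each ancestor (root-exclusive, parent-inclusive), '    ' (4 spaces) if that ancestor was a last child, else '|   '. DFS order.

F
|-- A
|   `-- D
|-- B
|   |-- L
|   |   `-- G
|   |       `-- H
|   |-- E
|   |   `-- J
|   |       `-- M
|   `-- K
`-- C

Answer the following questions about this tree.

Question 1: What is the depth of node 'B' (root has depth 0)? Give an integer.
Path from root to B: F -> B
Depth = number of edges = 1

Answer: 1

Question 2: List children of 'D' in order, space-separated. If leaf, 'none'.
Answer: none

Derivation:
Node D's children (from adjacency): (leaf)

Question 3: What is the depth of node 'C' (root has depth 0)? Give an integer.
Path from root to C: F -> C
Depth = number of edges = 1

Answer: 1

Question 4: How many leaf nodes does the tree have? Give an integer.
Answer: 5

Derivation:
Leaves (nodes with no children): C, D, H, K, M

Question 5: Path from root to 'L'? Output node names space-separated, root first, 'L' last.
Answer: F B L

Derivation:
Walk down from root: F -> B -> L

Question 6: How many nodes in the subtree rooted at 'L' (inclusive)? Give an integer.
Answer: 3

Derivation:
Subtree rooted at L contains: G, H, L
Count = 3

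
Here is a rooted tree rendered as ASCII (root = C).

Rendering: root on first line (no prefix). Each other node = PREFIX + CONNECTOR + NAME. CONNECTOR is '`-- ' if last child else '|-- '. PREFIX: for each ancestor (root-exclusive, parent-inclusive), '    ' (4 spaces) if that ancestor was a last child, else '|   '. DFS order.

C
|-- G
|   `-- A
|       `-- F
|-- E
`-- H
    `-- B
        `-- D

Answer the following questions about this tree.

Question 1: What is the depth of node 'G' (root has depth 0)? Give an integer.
Path from root to G: C -> G
Depth = number of edges = 1

Answer: 1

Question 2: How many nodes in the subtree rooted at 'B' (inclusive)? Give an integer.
Subtree rooted at B contains: B, D
Count = 2

Answer: 2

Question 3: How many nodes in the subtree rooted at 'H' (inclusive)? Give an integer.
Answer: 3

Derivation:
Subtree rooted at H contains: B, D, H
Count = 3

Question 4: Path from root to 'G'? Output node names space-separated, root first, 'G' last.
Answer: C G

Derivation:
Walk down from root: C -> G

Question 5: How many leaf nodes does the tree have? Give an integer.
Answer: 3

Derivation:
Leaves (nodes with no children): D, E, F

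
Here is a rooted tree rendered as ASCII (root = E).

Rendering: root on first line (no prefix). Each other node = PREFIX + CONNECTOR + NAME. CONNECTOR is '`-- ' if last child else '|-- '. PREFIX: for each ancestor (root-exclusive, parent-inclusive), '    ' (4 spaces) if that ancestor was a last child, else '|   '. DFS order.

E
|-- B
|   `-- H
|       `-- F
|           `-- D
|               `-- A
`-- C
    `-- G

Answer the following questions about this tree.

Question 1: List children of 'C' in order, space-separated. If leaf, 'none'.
Answer: G

Derivation:
Node C's children (from adjacency): G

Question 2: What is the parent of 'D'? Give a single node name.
Answer: F

Derivation:
Scan adjacency: D appears as child of F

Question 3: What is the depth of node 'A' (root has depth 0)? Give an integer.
Path from root to A: E -> B -> H -> F -> D -> A
Depth = number of edges = 5

Answer: 5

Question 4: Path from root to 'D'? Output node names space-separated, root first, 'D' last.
Walk down from root: E -> B -> H -> F -> D

Answer: E B H F D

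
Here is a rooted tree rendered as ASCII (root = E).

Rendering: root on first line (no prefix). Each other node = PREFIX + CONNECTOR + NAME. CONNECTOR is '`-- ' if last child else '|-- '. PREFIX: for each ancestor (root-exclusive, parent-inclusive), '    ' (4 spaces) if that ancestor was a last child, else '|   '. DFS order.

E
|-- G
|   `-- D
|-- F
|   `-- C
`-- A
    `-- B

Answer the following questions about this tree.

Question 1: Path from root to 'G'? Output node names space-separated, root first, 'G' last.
Answer: E G

Derivation:
Walk down from root: E -> G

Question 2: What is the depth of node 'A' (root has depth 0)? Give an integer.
Answer: 1

Derivation:
Path from root to A: E -> A
Depth = number of edges = 1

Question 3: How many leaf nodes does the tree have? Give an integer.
Answer: 3

Derivation:
Leaves (nodes with no children): B, C, D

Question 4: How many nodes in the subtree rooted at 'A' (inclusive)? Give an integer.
Answer: 2

Derivation:
Subtree rooted at A contains: A, B
Count = 2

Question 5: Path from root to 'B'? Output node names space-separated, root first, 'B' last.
Walk down from root: E -> A -> B

Answer: E A B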